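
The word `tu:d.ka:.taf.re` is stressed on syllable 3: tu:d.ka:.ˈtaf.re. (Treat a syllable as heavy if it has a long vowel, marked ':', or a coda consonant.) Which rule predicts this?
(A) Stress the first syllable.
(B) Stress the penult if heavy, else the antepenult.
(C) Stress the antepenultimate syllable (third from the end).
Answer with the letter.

Rule A → syllable 1 (observed: 3).
Rule B → syllable 3 ✓.
Rule C → syllable 2 (observed: 3).

B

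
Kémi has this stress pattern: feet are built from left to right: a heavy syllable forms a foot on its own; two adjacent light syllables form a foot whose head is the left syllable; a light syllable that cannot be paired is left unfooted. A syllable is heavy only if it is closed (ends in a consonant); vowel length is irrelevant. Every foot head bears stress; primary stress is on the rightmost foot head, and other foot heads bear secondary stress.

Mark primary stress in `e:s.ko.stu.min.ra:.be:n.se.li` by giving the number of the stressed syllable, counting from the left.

7

Weights: 1 e:s H, 2 ko L, 3 stu L, 4 min H, 5 ra: L, 6 be:n H, 7 se L, 8 li L.
Parse left to right (heavy = foot alone; LL = one foot; stranded L unfooted): (ˈe:s) (ˈko.stu) (ˈmin) ra: (ˈbe:n) (ˈse.li).
Foot heads: 1, 2, 4, 6, 7.
Primary stress on the rightmost head = syllable 7.
Primary stress: syllable 7 → e:s.ko.stu.min.ra:.be:n.ˈse.li.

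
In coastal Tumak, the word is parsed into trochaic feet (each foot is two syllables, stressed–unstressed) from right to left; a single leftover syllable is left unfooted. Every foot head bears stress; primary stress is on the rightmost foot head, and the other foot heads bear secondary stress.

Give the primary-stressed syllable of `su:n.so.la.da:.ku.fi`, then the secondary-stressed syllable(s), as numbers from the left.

primary 5, secondary 1, 3

Parse right to left into trochaic (ˈσσ) feet: (ˈsu:n.so) (ˈla.da:) (ˈku.fi).
Foot heads (stressed positions): 1, 3, 5.
End Rule Rightmost: primary stress on the rightmost head = syllable 5.
Secondary stress on 1, 3: ˌsu:n.so.ˌla.da:.ˈku.fi.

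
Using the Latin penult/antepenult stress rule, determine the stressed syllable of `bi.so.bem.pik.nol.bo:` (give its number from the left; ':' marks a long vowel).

5

Classical Latin: stress the penult if heavy (long vowel or closed), else the antepenult.
Weights: 4 pik H, 5 nol H, 6 bo: H.
The penult (syllable 5, nol) is heavy, so it takes stress.
Stress on syllable 5: bi.so.bem.pik.ˈnol.bo:.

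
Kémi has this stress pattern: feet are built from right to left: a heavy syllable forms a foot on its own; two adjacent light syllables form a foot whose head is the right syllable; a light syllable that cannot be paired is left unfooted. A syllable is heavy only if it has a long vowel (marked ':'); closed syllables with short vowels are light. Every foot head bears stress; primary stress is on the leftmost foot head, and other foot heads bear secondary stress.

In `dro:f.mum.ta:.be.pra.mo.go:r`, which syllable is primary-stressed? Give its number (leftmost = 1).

1

Weights: 1 dro:f H, 2 mum L, 3 ta: H, 4 be L, 5 pra L, 6 mo L, 7 go:r H.
Parse right to left (heavy = foot alone; LL = one foot; stranded L unfooted): (ˈdro:f) mum (ˈta:) be (pra.ˈmo) (ˈgo:r).
Foot heads: 1, 3, 6, 7.
Primary stress on the leftmost head = syllable 1.
Primary stress: syllable 1 → ˈdro:f.mum.ta:.be.pra.mo.go:r.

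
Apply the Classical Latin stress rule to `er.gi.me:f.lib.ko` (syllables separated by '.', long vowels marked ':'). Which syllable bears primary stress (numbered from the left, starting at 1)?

4

Classical Latin: stress the penult if heavy (long vowel or closed), else the antepenult.
Weights: 3 me:f H, 4 lib H, 5 ko L.
The penult (syllable 4, lib) is heavy, so it takes stress.
Stress on syllable 4: er.gi.me:f.ˈlib.ko.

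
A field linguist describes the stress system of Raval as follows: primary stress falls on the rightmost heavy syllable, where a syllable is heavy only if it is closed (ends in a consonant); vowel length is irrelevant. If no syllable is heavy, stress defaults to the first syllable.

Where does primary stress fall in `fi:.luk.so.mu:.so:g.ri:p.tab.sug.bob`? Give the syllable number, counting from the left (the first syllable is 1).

9

Weights: 1 fi: L, 2 luk H, 3 so L, 4 mu: L, 5 so:g H, 6 ri:p H, 7 tab H, 8 sug H, 9 bob H.
Heavy syllables in the domain: 2, 5, 6, 7, 8, 9. The rightmost is syllable 9 (bob).
Primary stress: syllable 9 → fi:.luk.so.mu:.so:g.ri:p.tab.sug.ˈbob.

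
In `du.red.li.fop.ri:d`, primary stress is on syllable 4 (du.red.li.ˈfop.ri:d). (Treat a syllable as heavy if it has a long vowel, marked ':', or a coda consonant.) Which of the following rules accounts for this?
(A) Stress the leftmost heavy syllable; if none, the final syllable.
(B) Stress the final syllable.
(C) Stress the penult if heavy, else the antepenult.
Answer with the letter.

C

Rule A → syllable 2 (observed: 4).
Rule B → syllable 5 (observed: 4).
Rule C → syllable 4 ✓.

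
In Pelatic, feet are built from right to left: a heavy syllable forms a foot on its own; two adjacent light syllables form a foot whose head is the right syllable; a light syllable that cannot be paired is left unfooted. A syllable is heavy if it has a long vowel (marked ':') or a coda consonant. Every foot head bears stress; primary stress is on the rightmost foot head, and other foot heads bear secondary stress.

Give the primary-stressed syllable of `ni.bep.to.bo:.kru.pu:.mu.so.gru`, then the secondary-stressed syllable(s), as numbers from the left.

primary 9, secondary 2, 4, 6

Weights: 1 ni L, 2 bep H, 3 to L, 4 bo: H, 5 kru L, 6 pu: H, 7 mu L, 8 so L, 9 gru L.
Parse right to left (heavy = foot alone; LL = one foot; stranded L unfooted): ni (ˈbep) to (ˈbo:) kru (ˈpu:) mu (so.ˈgru).
Foot heads: 2, 4, 6, 9.
Primary stress on the rightmost head = syllable 9.
Secondary stress on 2, 4, 6: ni.ˌbep.to.ˌbo:.kru.ˌpu:.mu.so.ˈgru.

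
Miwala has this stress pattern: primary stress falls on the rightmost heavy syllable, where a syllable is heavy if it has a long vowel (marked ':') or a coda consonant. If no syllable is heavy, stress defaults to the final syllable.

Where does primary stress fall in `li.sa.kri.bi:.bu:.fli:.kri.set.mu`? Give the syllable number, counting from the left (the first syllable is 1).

8

Weights: 1 li L, 2 sa L, 3 kri L, 4 bi: H, 5 bu: H, 6 fli: H, 7 kri L, 8 set H, 9 mu L.
Heavy syllables in the domain: 4, 5, 6, 8. The rightmost is syllable 8 (set).
Primary stress: syllable 8 → li.sa.kri.bi:.bu:.fli:.kri.ˈset.mu.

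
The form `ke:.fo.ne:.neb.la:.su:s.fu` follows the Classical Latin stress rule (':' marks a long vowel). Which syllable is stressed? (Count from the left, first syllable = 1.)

Classical Latin: stress the penult if heavy (long vowel or closed), else the antepenult.
Weights: 5 la: H, 6 su:s H, 7 fu L.
The penult (syllable 6, su:s) is heavy, so it takes stress.
Stress on syllable 6: ke:.fo.ne:.neb.la:.ˈsu:s.fu.

6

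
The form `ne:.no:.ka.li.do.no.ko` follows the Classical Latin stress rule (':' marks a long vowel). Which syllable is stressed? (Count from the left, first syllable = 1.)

Classical Latin: stress the penult if heavy (long vowel or closed), else the antepenult.
Weights: 5 do L, 6 no L, 7 ko L.
The penult (syllable 6, no) is light, so stress falls on the antepenult (syllable 5, do).
Stress on syllable 5: ne:.no:.ka.li.ˈdo.no.ko.

5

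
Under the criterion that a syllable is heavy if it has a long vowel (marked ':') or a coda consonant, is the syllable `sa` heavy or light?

`sa`: short vowel, open (no coda). Short vowel, open → light.

light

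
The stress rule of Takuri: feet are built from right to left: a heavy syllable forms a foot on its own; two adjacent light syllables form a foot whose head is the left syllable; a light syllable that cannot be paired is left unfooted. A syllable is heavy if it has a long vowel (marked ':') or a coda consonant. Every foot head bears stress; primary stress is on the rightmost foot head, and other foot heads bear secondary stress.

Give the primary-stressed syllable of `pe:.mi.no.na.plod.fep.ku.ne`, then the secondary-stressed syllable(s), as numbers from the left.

primary 7, secondary 1, 3, 5, 6

Weights: 1 pe: H, 2 mi L, 3 no L, 4 na L, 5 plod H, 6 fep H, 7 ku L, 8 ne L.
Parse right to left (heavy = foot alone; LL = one foot; stranded L unfooted): (ˈpe:) mi (ˈno.na) (ˈplod) (ˈfep) (ˈku.ne).
Foot heads: 1, 3, 5, 6, 7.
Primary stress on the rightmost head = syllable 7.
Secondary stress on 1, 3, 5, 6: ˌpe:.mi.ˌno.na.ˌplod.ˌfep.ˈku.ne.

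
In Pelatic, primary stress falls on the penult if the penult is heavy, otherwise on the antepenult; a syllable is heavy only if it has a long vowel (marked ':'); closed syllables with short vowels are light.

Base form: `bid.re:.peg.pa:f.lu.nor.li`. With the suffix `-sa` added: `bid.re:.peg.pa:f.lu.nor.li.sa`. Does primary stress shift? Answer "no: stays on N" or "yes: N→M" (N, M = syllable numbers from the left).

Base `bid.re:.peg.pa:f.lu.nor.li` (7 syllables):
  Weights: 5 lu L, 6 nor L, 7 li L.
  The penult (syllable 6, nor) is light, so stress falls on the antepenult (syllable 5, lu).
  → primary stress on syllable 5.
Suffixed `bid.re:.peg.pa:f.lu.nor.li.sa` (8 syllables):
  Weights: 6 nor L, 7 li L, 8 sa L.
  The penult (syllable 7, li) is light, so stress falls on the antepenult (syllable 6, nor).
  → primary stress on syllable 6.

yes: 5→6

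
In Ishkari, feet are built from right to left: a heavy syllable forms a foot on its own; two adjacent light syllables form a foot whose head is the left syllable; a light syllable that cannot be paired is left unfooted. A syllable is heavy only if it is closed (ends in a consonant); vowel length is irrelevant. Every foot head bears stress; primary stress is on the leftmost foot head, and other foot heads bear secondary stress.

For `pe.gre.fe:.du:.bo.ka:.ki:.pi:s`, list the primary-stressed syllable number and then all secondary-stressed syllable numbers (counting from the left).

primary 2, secondary 4, 6, 8

Weights: 1 pe L, 2 gre L, 3 fe: L, 4 du: L, 5 bo L, 6 ka: L, 7 ki: L, 8 pi:s H.
Parse right to left (heavy = foot alone; LL = one foot; stranded L unfooted): pe (ˈgre.fe:) (ˈdu:.bo) (ˈka:.ki:) (ˈpi:s).
Foot heads: 2, 4, 6, 8.
Primary stress on the leftmost head = syllable 2.
Secondary stress on 4, 6, 8: pe.ˈgre.fe:.ˌdu:.bo.ˌka:.ki:.ˌpi:s.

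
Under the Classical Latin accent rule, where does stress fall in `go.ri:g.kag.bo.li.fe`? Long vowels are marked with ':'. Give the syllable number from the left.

4

Classical Latin: stress the penult if heavy (long vowel or closed), else the antepenult.
Weights: 4 bo L, 5 li L, 6 fe L.
The penult (syllable 5, li) is light, so stress falls on the antepenult (syllable 4, bo).
Stress on syllable 4: go.ri:g.kag.ˈbo.li.fe.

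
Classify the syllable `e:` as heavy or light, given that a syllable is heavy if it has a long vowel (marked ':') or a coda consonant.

heavy

`e:`: long vowel, open (no coda). Long vowel → heavy.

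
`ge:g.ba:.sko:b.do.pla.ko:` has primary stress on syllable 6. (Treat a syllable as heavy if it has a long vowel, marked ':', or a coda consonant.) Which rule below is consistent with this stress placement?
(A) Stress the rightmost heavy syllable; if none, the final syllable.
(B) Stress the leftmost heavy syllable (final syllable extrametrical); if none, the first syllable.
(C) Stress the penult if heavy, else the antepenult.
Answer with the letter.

Rule A → syllable 6 ✓.
Rule B → syllable 1 (observed: 6).
Rule C → syllable 4 (observed: 6).

A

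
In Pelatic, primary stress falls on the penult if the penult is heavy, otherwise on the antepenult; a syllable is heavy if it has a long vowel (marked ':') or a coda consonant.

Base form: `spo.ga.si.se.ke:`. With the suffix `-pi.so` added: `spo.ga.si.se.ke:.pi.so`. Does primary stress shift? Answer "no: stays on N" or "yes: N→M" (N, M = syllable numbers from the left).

yes: 3→5

Base `spo.ga.si.se.ke:` (5 syllables):
  Weights: 3 si L, 4 se L, 5 ke: H.
  The penult (syllable 4, se) is light, so stress falls on the antepenult (syllable 3, si).
  → primary stress on syllable 3.
Suffixed `spo.ga.si.se.ke:.pi.so` (7 syllables):
  Weights: 5 ke: H, 6 pi L, 7 so L.
  The penult (syllable 6, pi) is light, so stress falls on the antepenult (syllable 5, ke:).
  → primary stress on syllable 5.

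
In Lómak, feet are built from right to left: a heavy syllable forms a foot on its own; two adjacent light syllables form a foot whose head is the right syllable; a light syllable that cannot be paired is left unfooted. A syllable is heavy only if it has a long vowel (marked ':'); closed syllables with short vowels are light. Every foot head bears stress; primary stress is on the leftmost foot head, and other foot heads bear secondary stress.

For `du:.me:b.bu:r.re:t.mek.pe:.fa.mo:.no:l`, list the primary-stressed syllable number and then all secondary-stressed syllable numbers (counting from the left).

Weights: 1 du: H, 2 me:b H, 3 bu:r H, 4 re:t H, 5 mek L, 6 pe: H, 7 fa L, 8 mo: H, 9 no:l H.
Parse right to left (heavy = foot alone; LL = one foot; stranded L unfooted): (ˈdu:) (ˈme:b) (ˈbu:r) (ˈre:t) mek (ˈpe:) fa (ˈmo:) (ˈno:l).
Foot heads: 1, 2, 3, 4, 6, 8, 9.
Primary stress on the leftmost head = syllable 1.
Secondary stress on 2, 3, 4, 6, 8, 9: ˈdu:.ˌme:b.ˌbu:r.ˌre:t.mek.ˌpe:.fa.ˌmo:.ˌno:l.

primary 1, secondary 2, 3, 4, 6, 8, 9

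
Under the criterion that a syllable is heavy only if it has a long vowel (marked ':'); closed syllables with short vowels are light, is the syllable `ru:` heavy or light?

`ru:`: long vowel, open (no coda). Long vowel → heavy.

heavy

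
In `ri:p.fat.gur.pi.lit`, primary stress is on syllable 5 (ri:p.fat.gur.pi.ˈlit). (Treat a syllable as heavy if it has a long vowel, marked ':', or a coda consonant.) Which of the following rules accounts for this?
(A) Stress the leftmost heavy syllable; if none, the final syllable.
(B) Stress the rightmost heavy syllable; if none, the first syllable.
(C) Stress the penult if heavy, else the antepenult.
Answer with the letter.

Rule A → syllable 1 (observed: 5).
Rule B → syllable 5 ✓.
Rule C → syllable 3 (observed: 5).

B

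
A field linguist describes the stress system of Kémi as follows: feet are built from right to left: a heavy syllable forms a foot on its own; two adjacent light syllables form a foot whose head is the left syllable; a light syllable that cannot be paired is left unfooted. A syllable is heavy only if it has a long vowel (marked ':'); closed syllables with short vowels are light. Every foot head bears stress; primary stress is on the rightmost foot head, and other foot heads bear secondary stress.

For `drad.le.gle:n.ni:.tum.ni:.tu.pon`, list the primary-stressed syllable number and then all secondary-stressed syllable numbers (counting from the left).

Weights: 1 drad L, 2 le L, 3 gle:n H, 4 ni: H, 5 tum L, 6 ni: H, 7 tu L, 8 pon L.
Parse right to left (heavy = foot alone; LL = one foot; stranded L unfooted): (ˈdrad.le) (ˈgle:n) (ˈni:) tum (ˈni:) (ˈtu.pon).
Foot heads: 1, 3, 4, 6, 7.
Primary stress on the rightmost head = syllable 7.
Secondary stress on 1, 3, 4, 6: ˌdrad.le.ˌgle:n.ˌni:.tum.ˌni:.ˈtu.pon.

primary 7, secondary 1, 3, 4, 6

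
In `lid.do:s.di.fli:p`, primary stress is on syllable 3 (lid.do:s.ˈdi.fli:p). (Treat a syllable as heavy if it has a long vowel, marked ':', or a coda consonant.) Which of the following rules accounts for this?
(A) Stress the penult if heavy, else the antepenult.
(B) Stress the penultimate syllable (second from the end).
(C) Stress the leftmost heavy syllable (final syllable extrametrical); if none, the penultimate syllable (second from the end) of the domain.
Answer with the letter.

B

Rule A → syllable 2 (observed: 3).
Rule B → syllable 3 ✓.
Rule C → syllable 1 (observed: 3).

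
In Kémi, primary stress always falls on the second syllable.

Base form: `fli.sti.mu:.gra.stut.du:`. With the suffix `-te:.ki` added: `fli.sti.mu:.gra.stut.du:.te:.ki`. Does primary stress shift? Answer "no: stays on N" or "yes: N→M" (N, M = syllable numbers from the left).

no: stays on 2

Base `fli.sti.mu:.gra.stut.du:` (6 syllables):
  The word has 6 syllables; the second syllable is syllable 2 (sti).
  → primary stress on syllable 2.
Suffixed `fli.sti.mu:.gra.stut.du:.te:.ki` (8 syllables):
  The word has 8 syllables; the second syllable is syllable 2 (sti).
  → primary stress on syllable 2.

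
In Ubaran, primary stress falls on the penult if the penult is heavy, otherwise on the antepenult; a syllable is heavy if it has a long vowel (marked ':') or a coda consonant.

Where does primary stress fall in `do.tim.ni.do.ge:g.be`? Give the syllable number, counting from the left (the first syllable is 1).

5

Weights: 4 do L, 5 ge:g H, 6 be L.
The penult (syllable 5, ge:g) is heavy, so it takes stress.
Primary stress: syllable 5 → do.tim.ni.do.ˈge:g.be.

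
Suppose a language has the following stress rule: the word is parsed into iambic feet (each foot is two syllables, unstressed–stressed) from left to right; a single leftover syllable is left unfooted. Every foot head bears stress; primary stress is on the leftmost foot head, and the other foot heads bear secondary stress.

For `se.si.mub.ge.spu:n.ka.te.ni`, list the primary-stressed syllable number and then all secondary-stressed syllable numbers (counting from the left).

primary 2, secondary 4, 6, 8

Parse left to right into iambic (σˈσ) feet: (se.ˈsi) (mub.ˈge) (spu:n.ˈka) (te.ˈni).
Foot heads (stressed positions): 2, 4, 6, 8.
End Rule Leftmost: primary stress on the leftmost head = syllable 2.
Secondary stress on 4, 6, 8: se.ˈsi.mub.ˌge.spu:n.ˌka.te.ˌni.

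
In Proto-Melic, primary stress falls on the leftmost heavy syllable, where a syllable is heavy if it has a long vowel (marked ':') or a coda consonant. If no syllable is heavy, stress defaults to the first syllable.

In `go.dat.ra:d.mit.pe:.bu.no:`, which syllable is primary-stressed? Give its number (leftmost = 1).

2

Weights: 1 go L, 2 dat H, 3 ra:d H, 4 mit H, 5 pe: H, 6 bu L, 7 no: H.
Heavy syllables in the domain: 2, 3, 4, 5, 7. The leftmost is syllable 2 (dat).
Primary stress: syllable 2 → go.ˈdat.ra:d.mit.pe:.bu.no:.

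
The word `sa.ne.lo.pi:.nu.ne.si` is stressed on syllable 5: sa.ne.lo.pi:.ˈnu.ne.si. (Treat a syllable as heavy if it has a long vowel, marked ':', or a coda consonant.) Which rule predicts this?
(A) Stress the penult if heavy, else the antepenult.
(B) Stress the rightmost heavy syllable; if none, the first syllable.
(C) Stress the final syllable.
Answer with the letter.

A

Rule A → syllable 5 ✓.
Rule B → syllable 4 (observed: 5).
Rule C → syllable 7 (observed: 5).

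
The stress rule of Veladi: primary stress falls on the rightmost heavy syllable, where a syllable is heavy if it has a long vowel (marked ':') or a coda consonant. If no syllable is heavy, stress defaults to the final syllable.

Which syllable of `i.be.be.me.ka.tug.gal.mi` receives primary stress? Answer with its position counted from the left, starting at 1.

Weights: 1 i L, 2 be L, 3 be L, 4 me L, 5 ka L, 6 tug H, 7 gal H, 8 mi L.
Heavy syllables in the domain: 6, 7. The rightmost is syllable 7 (gal).
Primary stress: syllable 7 → i.be.be.me.ka.tug.ˈgal.mi.

7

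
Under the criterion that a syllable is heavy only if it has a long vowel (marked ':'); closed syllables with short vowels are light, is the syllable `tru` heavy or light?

light

`tru`: short vowel, open (no coda). Short vowel → light.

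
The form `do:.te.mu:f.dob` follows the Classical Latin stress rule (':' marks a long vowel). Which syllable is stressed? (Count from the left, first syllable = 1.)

Classical Latin: stress the penult if heavy (long vowel or closed), else the antepenult.
Weights: 2 te L, 3 mu:f H, 4 dob H.
The penult (syllable 3, mu:f) is heavy, so it takes stress.
Stress on syllable 3: do:.te.ˈmu:f.dob.

3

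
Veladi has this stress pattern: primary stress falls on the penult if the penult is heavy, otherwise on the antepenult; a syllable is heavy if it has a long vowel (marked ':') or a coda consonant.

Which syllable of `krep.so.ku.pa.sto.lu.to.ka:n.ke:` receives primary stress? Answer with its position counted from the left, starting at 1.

Weights: 7 to L, 8 ka:n H, 9 ke: H.
The penult (syllable 8, ka:n) is heavy, so it takes stress.
Primary stress: syllable 8 → krep.so.ku.pa.sto.lu.to.ˈka:n.ke:.

8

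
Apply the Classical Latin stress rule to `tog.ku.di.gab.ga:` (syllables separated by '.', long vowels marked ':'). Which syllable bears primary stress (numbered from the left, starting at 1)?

Classical Latin: stress the penult if heavy (long vowel or closed), else the antepenult.
Weights: 3 di L, 4 gab H, 5 ga: H.
The penult (syllable 4, gab) is heavy, so it takes stress.
Stress on syllable 4: tog.ku.di.ˈgab.ga:.

4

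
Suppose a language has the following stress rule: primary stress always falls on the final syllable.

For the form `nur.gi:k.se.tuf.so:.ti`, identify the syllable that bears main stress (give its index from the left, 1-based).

The word has 6 syllables; the final syllable is syllable 6 (ti).
Primary stress: syllable 6 → nur.gi:k.se.tuf.so:.ˈti.

6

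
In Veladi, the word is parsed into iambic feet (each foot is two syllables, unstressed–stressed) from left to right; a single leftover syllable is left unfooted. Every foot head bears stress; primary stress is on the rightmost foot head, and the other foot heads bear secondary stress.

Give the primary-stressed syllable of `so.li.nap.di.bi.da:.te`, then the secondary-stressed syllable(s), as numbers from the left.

Parse left to right into iambic (σˈσ) feet: (so.ˈli) (nap.ˈdi) (bi.ˈda:) te. Syllable 7 is left unfooted.
Foot heads (stressed positions): 2, 4, 6.
End Rule Rightmost: primary stress on the rightmost head = syllable 6.
Secondary stress on 2, 4: so.ˌli.nap.ˌdi.bi.ˈda:.te.

primary 6, secondary 2, 4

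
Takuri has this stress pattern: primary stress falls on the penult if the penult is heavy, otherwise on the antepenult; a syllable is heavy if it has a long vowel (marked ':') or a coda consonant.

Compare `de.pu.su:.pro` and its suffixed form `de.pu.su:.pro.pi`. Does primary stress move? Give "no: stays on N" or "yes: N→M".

no: stays on 3

Base `de.pu.su:.pro` (4 syllables):
  Weights: 2 pu L, 3 su: H, 4 pro L.
  The penult (syllable 3, su:) is heavy, so it takes stress.
  → primary stress on syllable 3.
Suffixed `de.pu.su:.pro.pi` (5 syllables):
  Weights: 3 su: H, 4 pro L, 5 pi L.
  The penult (syllable 4, pro) is light, so stress falls on the antepenult (syllable 3, su:).
  → primary stress on syllable 3.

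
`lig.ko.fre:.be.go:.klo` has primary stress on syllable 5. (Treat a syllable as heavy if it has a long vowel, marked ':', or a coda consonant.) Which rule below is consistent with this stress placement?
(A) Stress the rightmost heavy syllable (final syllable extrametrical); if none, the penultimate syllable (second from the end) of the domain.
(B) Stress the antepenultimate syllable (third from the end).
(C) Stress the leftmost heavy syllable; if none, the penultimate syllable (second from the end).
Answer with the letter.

A

Rule A → syllable 5 ✓.
Rule B → syllable 4 (observed: 5).
Rule C → syllable 1 (observed: 5).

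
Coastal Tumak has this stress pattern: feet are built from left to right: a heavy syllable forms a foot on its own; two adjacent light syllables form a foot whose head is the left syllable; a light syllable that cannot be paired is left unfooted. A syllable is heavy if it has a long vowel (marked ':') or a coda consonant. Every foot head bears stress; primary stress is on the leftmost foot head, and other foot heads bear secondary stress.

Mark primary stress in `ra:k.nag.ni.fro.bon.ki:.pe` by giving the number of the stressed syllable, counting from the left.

1

Weights: 1 ra:k H, 2 nag H, 3 ni L, 4 fro L, 5 bon H, 6 ki: H, 7 pe L.
Parse left to right (heavy = foot alone; LL = one foot; stranded L unfooted): (ˈra:k) (ˈnag) (ˈni.fro) (ˈbon) (ˈki:) pe.
Foot heads: 1, 2, 3, 5, 6.
Primary stress on the leftmost head = syllable 1.
Primary stress: syllable 1 → ˈra:k.nag.ni.fro.bon.ki:.pe.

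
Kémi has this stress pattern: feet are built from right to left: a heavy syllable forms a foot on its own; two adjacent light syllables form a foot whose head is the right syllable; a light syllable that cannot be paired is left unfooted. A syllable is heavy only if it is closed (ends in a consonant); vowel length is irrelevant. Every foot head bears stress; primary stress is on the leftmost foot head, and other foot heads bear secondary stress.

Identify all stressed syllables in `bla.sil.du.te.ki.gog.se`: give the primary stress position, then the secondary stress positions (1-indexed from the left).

Weights: 1 bla L, 2 sil H, 3 du L, 4 te L, 5 ki L, 6 gog H, 7 se L.
Parse right to left (heavy = foot alone; LL = one foot; stranded L unfooted): bla (ˈsil) du (te.ˈki) (ˈgog) se.
Foot heads: 2, 5, 6.
Primary stress on the leftmost head = syllable 2.
Secondary stress on 5, 6: bla.ˈsil.du.te.ˌki.ˌgog.se.

primary 2, secondary 5, 6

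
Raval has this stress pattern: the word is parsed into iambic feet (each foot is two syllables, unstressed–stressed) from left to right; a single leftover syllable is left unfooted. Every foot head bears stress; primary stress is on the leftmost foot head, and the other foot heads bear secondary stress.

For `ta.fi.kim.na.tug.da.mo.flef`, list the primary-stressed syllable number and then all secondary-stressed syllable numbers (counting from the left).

Parse left to right into iambic (σˈσ) feet: (ta.ˈfi) (kim.ˈna) (tug.ˈda) (mo.ˈflef).
Foot heads (stressed positions): 2, 4, 6, 8.
End Rule Leftmost: primary stress on the leftmost head = syllable 2.
Secondary stress on 4, 6, 8: ta.ˈfi.kim.ˌna.tug.ˌda.mo.ˌflef.

primary 2, secondary 4, 6, 8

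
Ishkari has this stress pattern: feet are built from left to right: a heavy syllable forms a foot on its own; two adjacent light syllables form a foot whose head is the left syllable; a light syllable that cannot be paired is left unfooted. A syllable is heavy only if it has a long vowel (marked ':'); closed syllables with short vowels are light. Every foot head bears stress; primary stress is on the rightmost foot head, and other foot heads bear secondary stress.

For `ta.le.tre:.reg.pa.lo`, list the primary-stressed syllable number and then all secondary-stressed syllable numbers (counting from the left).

Weights: 1 ta L, 2 le L, 3 tre: H, 4 reg L, 5 pa L, 6 lo L.
Parse left to right (heavy = foot alone; LL = one foot; stranded L unfooted): (ˈta.le) (ˈtre:) (ˈreg.pa) lo.
Foot heads: 1, 3, 4.
Primary stress on the rightmost head = syllable 4.
Secondary stress on 1, 3: ˌta.le.ˌtre:.ˈreg.pa.lo.

primary 4, secondary 1, 3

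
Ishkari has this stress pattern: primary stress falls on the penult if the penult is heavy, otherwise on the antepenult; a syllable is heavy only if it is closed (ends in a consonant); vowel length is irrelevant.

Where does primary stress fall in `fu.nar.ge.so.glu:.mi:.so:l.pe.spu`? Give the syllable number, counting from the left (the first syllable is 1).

7

Weights: 7 so:l H, 8 pe L, 9 spu L.
The penult (syllable 8, pe) is light, so stress falls on the antepenult (syllable 7, so:l).
Primary stress: syllable 7 → fu.nar.ge.so.glu:.mi:.ˈso:l.pe.spu.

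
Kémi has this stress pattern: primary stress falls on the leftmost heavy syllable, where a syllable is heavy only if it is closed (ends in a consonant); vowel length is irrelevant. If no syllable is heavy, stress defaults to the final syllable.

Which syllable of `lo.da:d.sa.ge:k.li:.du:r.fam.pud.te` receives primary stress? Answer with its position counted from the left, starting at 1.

Weights: 1 lo L, 2 da:d H, 3 sa L, 4 ge:k H, 5 li: L, 6 du:r H, 7 fam H, 8 pud H, 9 te L.
Heavy syllables in the domain: 2, 4, 6, 7, 8. The leftmost is syllable 2 (da:d).
Primary stress: syllable 2 → lo.ˈda:d.sa.ge:k.li:.du:r.fam.pud.te.

2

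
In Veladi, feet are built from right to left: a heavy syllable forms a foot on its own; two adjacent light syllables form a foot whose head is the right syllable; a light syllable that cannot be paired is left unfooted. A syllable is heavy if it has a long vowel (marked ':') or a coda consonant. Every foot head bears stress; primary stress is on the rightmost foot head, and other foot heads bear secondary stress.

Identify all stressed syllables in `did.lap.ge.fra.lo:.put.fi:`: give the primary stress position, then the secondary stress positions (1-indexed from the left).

primary 7, secondary 1, 2, 4, 5, 6

Weights: 1 did H, 2 lap H, 3 ge L, 4 fra L, 5 lo: H, 6 put H, 7 fi: H.
Parse right to left (heavy = foot alone; LL = one foot; stranded L unfooted): (ˈdid) (ˈlap) (ge.ˈfra) (ˈlo:) (ˈput) (ˈfi:).
Foot heads: 1, 2, 4, 5, 6, 7.
Primary stress on the rightmost head = syllable 7.
Secondary stress on 1, 2, 4, 5, 6: ˌdid.ˌlap.ge.ˌfra.ˌlo:.ˌput.ˈfi:.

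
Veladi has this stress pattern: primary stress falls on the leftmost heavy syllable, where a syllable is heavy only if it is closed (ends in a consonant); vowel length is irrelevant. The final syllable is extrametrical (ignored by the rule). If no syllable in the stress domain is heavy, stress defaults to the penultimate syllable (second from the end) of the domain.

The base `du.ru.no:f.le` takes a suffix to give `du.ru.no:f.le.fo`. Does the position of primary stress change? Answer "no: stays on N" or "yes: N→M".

no: stays on 3

Base `du.ru.no:f.le` (4 syllables):
  The final syllable (4, le) is extrametrical; the stress domain is syllables 1–3.
  Weights: 1 du L, 2 ru L, 3 no:f H.
  Heavy syllables in the domain: 3. The leftmost is syllable 3 (no:f).
  → primary stress on syllable 3.
Suffixed `du.ru.no:f.le.fo` (5 syllables):
  The final syllable (5, fo) is extrametrical; the stress domain is syllables 1–4.
  Weights: 1 du L, 2 ru L, 3 no:f H, 4 le L.
  Heavy syllables in the domain: 3. The leftmost is syllable 3 (no:f).
  → primary stress on syllable 3.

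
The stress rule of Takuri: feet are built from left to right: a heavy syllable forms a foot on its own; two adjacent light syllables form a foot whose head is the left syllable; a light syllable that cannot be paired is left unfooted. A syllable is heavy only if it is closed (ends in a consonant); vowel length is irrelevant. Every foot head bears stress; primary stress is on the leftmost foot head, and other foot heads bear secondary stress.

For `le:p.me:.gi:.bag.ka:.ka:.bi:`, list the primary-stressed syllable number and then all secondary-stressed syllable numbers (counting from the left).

primary 1, secondary 2, 4, 5

Weights: 1 le:p H, 2 me: L, 3 gi: L, 4 bag H, 5 ka: L, 6 ka: L, 7 bi: L.
Parse left to right (heavy = foot alone; LL = one foot; stranded L unfooted): (ˈle:p) (ˈme:.gi:) (ˈbag) (ˈka:.ka:) bi:.
Foot heads: 1, 2, 4, 5.
Primary stress on the leftmost head = syllable 1.
Secondary stress on 2, 4, 5: ˈle:p.ˌme:.gi:.ˌbag.ˌka:.ka:.bi:.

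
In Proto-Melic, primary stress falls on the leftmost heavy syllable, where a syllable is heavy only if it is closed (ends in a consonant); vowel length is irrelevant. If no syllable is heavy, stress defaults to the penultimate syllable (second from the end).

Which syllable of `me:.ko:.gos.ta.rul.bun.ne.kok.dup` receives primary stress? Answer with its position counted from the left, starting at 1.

Weights: 1 me: L, 2 ko: L, 3 gos H, 4 ta L, 5 rul H, 6 bun H, 7 ne L, 8 kok H, 9 dup H.
Heavy syllables in the domain: 3, 5, 6, 8, 9. The leftmost is syllable 3 (gos).
Primary stress: syllable 3 → me:.ko:.ˈgos.ta.rul.bun.ne.kok.dup.

3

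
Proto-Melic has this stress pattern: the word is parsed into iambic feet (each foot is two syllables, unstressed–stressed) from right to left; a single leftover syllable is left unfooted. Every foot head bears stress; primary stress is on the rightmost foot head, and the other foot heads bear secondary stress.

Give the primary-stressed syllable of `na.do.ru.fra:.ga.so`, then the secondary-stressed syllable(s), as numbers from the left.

Parse right to left into iambic (σˈσ) feet: (na.ˈdo) (ru.ˈfra:) (ga.ˈso).
Foot heads (stressed positions): 2, 4, 6.
End Rule Rightmost: primary stress on the rightmost head = syllable 6.
Secondary stress on 2, 4: na.ˌdo.ru.ˌfra:.ga.ˈso.

primary 6, secondary 2, 4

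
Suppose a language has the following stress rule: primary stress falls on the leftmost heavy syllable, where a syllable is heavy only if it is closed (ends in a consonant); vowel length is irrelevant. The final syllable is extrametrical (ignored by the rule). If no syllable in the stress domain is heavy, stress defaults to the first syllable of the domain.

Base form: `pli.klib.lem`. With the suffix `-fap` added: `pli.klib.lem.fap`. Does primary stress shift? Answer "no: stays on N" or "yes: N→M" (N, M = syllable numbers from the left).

no: stays on 2

Base `pli.klib.lem` (3 syllables):
  The final syllable (3, lem) is extrametrical; the stress domain is syllables 1–2.
  Weights: 1 pli L, 2 klib H.
  Heavy syllables in the domain: 2. The leftmost is syllable 2 (klib).
  → primary stress on syllable 2.
Suffixed `pli.klib.lem.fap` (4 syllables):
  The final syllable (4, fap) is extrametrical; the stress domain is syllables 1–3.
  Weights: 1 pli L, 2 klib H, 3 lem H.
  Heavy syllables in the domain: 2, 3. The leftmost is syllable 2 (klib).
  → primary stress on syllable 2.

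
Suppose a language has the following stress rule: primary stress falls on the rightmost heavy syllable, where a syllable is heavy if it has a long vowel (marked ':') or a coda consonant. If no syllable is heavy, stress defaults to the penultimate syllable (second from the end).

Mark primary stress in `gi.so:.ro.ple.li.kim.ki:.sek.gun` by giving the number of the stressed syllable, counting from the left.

Weights: 1 gi L, 2 so: H, 3 ro L, 4 ple L, 5 li L, 6 kim H, 7 ki: H, 8 sek H, 9 gun H.
Heavy syllables in the domain: 2, 6, 7, 8, 9. The rightmost is syllable 9 (gun).
Primary stress: syllable 9 → gi.so:.ro.ple.li.kim.ki:.sek.ˈgun.

9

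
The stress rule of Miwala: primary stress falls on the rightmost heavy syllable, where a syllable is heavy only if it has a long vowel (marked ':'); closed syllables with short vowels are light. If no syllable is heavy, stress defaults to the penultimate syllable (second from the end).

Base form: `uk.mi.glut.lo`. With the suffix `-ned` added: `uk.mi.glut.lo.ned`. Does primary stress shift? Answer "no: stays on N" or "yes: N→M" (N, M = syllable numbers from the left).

yes: 3→4

Base `uk.mi.glut.lo` (4 syllables):
  Weights: 1 uk L, 2 mi L, 3 glut L, 4 lo L.
  No heavy syllable in the domain; default to the penultimate syllable (second from the end) = syllable 3.
  → primary stress on syllable 3.
Suffixed `uk.mi.glut.lo.ned` (5 syllables):
  Weights: 1 uk L, 2 mi L, 3 glut L, 4 lo L, 5 ned L.
  No heavy syllable in the domain; default to the penultimate syllable (second from the end) = syllable 4.
  → primary stress on syllable 4.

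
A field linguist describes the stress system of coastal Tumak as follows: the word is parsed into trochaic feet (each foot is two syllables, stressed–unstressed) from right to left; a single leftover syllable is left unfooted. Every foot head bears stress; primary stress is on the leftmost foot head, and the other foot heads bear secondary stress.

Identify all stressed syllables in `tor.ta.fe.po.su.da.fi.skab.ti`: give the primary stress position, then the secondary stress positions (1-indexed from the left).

primary 2, secondary 4, 6, 8

Parse right to left into trochaic (ˈσσ) feet: tor (ˈta.fe) (ˈpo.su) (ˈda.fi) (ˈskab.ti). Syllable 1 is left unfooted.
Foot heads (stressed positions): 2, 4, 6, 8.
End Rule Leftmost: primary stress on the leftmost head = syllable 2.
Secondary stress on 4, 6, 8: tor.ˈta.fe.ˌpo.su.ˌda.fi.ˌskab.ti.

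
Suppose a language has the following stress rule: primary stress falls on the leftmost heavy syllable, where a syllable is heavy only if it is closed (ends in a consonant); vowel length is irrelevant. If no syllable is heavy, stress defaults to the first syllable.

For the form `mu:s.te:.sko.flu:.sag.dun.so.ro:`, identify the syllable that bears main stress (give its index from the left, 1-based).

Weights: 1 mu:s H, 2 te: L, 3 sko L, 4 flu: L, 5 sag H, 6 dun H, 7 so L, 8 ro: L.
Heavy syllables in the domain: 1, 5, 6. The leftmost is syllable 1 (mu:s).
Primary stress: syllable 1 → ˈmu:s.te:.sko.flu:.sag.dun.so.ro:.

1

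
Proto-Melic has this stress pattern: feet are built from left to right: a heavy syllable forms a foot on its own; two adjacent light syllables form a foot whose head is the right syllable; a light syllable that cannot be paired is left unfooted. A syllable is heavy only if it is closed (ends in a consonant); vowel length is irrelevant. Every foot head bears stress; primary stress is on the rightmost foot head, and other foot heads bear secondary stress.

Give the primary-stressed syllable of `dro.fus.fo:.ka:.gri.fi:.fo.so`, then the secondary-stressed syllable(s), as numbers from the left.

primary 8, secondary 2, 4, 6

Weights: 1 dro L, 2 fus H, 3 fo: L, 4 ka: L, 5 gri L, 6 fi: L, 7 fo L, 8 so L.
Parse left to right (heavy = foot alone; LL = one foot; stranded L unfooted): dro (ˈfus) (fo:.ˈka:) (gri.ˈfi:) (fo.ˈso).
Foot heads: 2, 4, 6, 8.
Primary stress on the rightmost head = syllable 8.
Secondary stress on 2, 4, 6: dro.ˌfus.fo:.ˌka:.gri.ˌfi:.fo.ˈso.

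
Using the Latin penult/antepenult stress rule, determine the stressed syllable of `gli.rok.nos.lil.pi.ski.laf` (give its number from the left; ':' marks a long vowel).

5

Classical Latin: stress the penult if heavy (long vowel or closed), else the antepenult.
Weights: 5 pi L, 6 ski L, 7 laf H.
The penult (syllable 6, ski) is light, so stress falls on the antepenult (syllable 5, pi).
Stress on syllable 5: gli.rok.nos.lil.ˈpi.ski.laf.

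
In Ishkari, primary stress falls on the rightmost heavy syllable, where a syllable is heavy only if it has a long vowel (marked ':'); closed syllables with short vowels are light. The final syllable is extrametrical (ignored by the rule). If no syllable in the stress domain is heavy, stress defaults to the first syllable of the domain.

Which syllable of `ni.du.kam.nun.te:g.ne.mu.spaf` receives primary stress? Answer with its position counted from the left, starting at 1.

The final syllable (8, spaf) is extrametrical; the stress domain is syllables 1–7.
Weights: 1 ni L, 2 du L, 3 kam L, 4 nun L, 5 te:g H, 6 ne L, 7 mu L.
Heavy syllables in the domain: 5. The rightmost is syllable 5 (te:g).
Primary stress: syllable 5 → ni.du.kam.nun.ˈte:g.ne.mu.spaf.

5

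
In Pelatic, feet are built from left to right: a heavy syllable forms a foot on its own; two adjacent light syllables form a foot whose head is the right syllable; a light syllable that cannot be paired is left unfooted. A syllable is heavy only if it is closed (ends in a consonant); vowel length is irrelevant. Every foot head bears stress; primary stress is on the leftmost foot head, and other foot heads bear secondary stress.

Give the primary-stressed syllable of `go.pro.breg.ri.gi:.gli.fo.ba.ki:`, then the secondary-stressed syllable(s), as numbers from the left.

Weights: 1 go L, 2 pro L, 3 breg H, 4 ri L, 5 gi: L, 6 gli L, 7 fo L, 8 ba L, 9 ki: L.
Parse left to right (heavy = foot alone; LL = one foot; stranded L unfooted): (go.ˈpro) (ˈbreg) (ri.ˈgi:) (gli.ˈfo) (ba.ˈki:).
Foot heads: 2, 3, 5, 7, 9.
Primary stress on the leftmost head = syllable 2.
Secondary stress on 3, 5, 7, 9: go.ˈpro.ˌbreg.ri.ˌgi:.gli.ˌfo.ba.ˌki:.

primary 2, secondary 3, 5, 7, 9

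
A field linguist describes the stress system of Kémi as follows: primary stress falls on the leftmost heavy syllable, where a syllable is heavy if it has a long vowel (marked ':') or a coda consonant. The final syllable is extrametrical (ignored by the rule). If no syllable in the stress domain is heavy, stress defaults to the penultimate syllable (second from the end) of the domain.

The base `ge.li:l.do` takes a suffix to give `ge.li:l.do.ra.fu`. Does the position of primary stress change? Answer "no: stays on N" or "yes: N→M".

no: stays on 2

Base `ge.li:l.do` (3 syllables):
  The final syllable (3, do) is extrametrical; the stress domain is syllables 1–2.
  Weights: 1 ge L, 2 li:l H.
  Heavy syllables in the domain: 2. The leftmost is syllable 2 (li:l).
  → primary stress on syllable 2.
Suffixed `ge.li:l.do.ra.fu` (5 syllables):
  The final syllable (5, fu) is extrametrical; the stress domain is syllables 1–4.
  Weights: 1 ge L, 2 li:l H, 3 do L, 4 ra L.
  Heavy syllables in the domain: 2. The leftmost is syllable 2 (li:l).
  → primary stress on syllable 2.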